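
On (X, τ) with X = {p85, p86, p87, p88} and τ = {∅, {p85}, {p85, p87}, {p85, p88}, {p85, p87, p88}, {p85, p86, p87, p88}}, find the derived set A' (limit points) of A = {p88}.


A' = {p86}

For each x ∈ X, list the open sets U ∈ τ with x ∈ U, then check whether U ∩ (A ∖ {x}) ≠ ∅ for every such U.
  x = p85: open {p85} ∋ x has {p85} ∩ (A ∖ {p85}) = ∅, so x is NOT a limit point.
  x = p86: opens ∋ x are {p85, p86, p87, p88}; each meets A ∖ {p86}, so x IS a limit point.
  x = p87: open {p85, p87} ∋ x has {p85, p87} ∩ (A ∖ {p87}) = ∅, so x is NOT a limit point.
  x = p88: open {p85, p88} ∋ x has {p85, p88} ∩ (A ∖ {p88}) = ∅, so x is NOT a limit point.
Collecting: A' = {p86}.


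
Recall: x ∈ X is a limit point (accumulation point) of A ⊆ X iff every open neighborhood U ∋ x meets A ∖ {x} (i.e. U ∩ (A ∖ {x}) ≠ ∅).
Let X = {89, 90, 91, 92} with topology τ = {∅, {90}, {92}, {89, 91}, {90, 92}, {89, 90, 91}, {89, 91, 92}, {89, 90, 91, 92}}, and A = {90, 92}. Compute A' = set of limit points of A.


A' = ∅

For each x ∈ X, list the open sets U ∈ τ with x ∈ U, then check whether U ∩ (A ∖ {x}) ≠ ∅ for every such U.
  x = 89: open {89, 91} ∋ x has {89, 91} ∩ (A ∖ {89}) = ∅, so x is NOT a limit point.
  x = 90: open {90} ∋ x has {90} ∩ (A ∖ {90}) = ∅, so x is NOT a limit point.
  x = 91: open {89, 91} ∋ x has {89, 91} ∩ (A ∖ {91}) = ∅, so x is NOT a limit point.
  x = 92: open {92} ∋ x has {92} ∩ (A ∖ {92}) = ∅, so x is NOT a limit point.
Collecting: A' = ∅.


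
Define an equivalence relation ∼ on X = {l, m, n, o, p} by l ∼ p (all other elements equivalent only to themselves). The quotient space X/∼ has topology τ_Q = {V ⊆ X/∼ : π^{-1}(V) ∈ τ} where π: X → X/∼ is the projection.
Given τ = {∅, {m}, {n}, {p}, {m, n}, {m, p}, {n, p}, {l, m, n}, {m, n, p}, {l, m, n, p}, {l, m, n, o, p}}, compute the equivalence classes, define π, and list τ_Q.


X/∼ = {[l=p], [m], [n], [o]}; |τ_Q| = 6.

Equivalence classes: [l=p], [m], [n], [o].
Quotient map π: X → X/∼ sends l ↦ [l=p], m ↦ [m], n ↦ [n], o ↦ [o], p ↦ [l=p].
For each subset V ⊆ X/∼, compute π^{-1}(V) ⊆ X and check whether π^{-1}(V) ∈ τ. V is open in τ_Q iff π^{-1}(V) ∈ τ.
  V = {}: π^{-1}(V) = ∅ ∈ τ ✓.
  V = {[l=p]}: π^{-1}(V) = {l, p} ∉ τ ✗.
  V = {[m]}: π^{-1}(V) = {m} ∈ τ ✓.
  V = {[l=p], [m]}: π^{-1}(V) = {l, m, p} ∉ τ ✗.
  V = {[n]}: π^{-1}(V) = {n} ∈ τ ✓.
  V = {[l=p], [n]}: π^{-1}(V) = {l, n, p} ∉ τ ✗.
  V = {[m], [n]}: π^{-1}(V) = {m, n} ∈ τ ✓.
  V = {[l=p], [m], [n]}: π^{-1}(V) = {l, m, n, p} ∈ τ ✓.
  V = {[o]}: π^{-1}(V) = {o} ∉ τ ✗.
  V = {[l=p], [o]}: π^{-1}(V) = {l, o, p} ∉ τ ✗.
  V = {[m], [o]}: π^{-1}(V) = {m, o} ∉ τ ✗.
  V = {[l=p], [m], [o]}: π^{-1}(V) = {l, m, o, p} ∉ τ ✗.
  V = {[n], [o]}: π^{-1}(V) = {n, o} ∉ τ ✗.
  V = {[l=p], [n], [o]}: π^{-1}(V) = {l, n, o, p} ∉ τ ✗.
  V = {[m], [n], [o]}: π^{-1}(V) = {m, n, o} ∉ τ ✗.
  V = {[l=p], [m], [n], [o]}: π^{-1}(V) = {l, m, n, o, p} ∈ τ ✓.
Open sets in the quotient: τ_Q = {{}, {[m]}, {[n]}, {[m], [n]}, {[l=p], [m], [n]}, {[l=p], [m], [n], [o]}} (6 elements).


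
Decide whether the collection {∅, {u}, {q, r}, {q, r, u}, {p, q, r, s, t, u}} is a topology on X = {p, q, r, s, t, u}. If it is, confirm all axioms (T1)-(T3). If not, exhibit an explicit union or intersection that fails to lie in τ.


τ IS a topology on X.

Axiom (T1): ∅ ∈ τ? Yes; X ∈ τ? Yes.
Axiom (T2/T3): check pairwise unions and intersections of members of τ.
All pairwise intersections and unions checked — each lies in τ. Therefore τ satisfies (T1), (T2), (T3): it IS a topology on X.


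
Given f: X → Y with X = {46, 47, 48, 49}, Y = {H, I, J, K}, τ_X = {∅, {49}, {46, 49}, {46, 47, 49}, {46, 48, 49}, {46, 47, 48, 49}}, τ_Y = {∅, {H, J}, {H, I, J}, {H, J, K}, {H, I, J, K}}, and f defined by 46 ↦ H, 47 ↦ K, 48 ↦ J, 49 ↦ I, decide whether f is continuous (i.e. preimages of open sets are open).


f is NOT continuous.

Compute f^{-1}(U) for each U ∈ τ_Y:
  U = ∅: f^{-1}(U) = ∅ ∈ τ_X ✓.
  U = {H, J}: f^{-1}(U) = {46, 48} ∉ τ_X ✗.
  U = {H, I, J}: f^{-1}(U) = {46, 48, 49} ∈ τ_X ✓.
  U = {H, J, K}: f^{-1}(U) = {46, 47, 48} ∉ τ_X ✗.
  U = {H, I, J, K}: f^{-1}(U) = {46, 47, 48, 49} ∈ τ_X ✓.
Found U = {H, J} with f^{-1}(U) = {46, 48} not in τ_X. Therefore f is NOT continuous.


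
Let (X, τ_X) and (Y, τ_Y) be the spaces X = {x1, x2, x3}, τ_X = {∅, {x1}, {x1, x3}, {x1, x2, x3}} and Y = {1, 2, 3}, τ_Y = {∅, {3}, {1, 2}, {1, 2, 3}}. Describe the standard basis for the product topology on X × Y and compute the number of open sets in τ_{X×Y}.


Basis B = {∅ × ∅, {x1} × {3}, {x1} × {1, 2}, {x1, x3} × {3}, {x1} × {1, 2, 3}, {x1, x2, x3} × {3}, {x1, x3} × {1, 2}, {x1, x3} × {1, 2, 3}, {x1, x2, x3} × {1, 2}, {x1, x2, x3} × {1, 2, 3}}; |τ_{X×Y}| = 16.

Enumerate products U × V with U ∈ τ_X, V ∈ τ_Y (deduplicated):
  ∅ × ∅ = {} (∅)
  {x1} × {3} = {(x1,3)}
  {x1} × {1, 2} = {(x1,1), (x1,2)}
  {x1, x3} × {3} = {(x1,3), (x3,3)}
  {x1} × {1, 2, 3} = {(x1,1), (x1,2), (x1,3)}
  {x1, x2, x3} × {3} = {(x1,3), (x2,3), (x3,3)}
  {x1, x3} × {1, 2} = {(x1,1), (x1,2), (x3,1), (x3,2)}
  {x1, x3} × {1, 2, 3} = {(x1,1), (x1,2), (x1,3), (x3,1), (x3,2), (x3,3)}
  {x1, x2, x3} × {1, 2} = {(x1,1), (x1,2), (x2,1), (x2,2), (x3,1), (x3,2)}
  {x1, x2, x3} × {1, 2, 3} = {(x1,1), (x1,2), (x1,3), (x2,1), (x2,2), (x2,3), (x3,1), (x3,2), (x3,3)}
These 10 distinct sets form the basis B.
Close under arbitrary unions to get τ_{X×Y}; counting gives |τ_{X×Y}| = 16.


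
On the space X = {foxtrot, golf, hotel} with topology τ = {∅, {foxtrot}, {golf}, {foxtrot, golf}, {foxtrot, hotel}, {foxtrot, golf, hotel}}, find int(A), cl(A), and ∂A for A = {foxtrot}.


int(A) = {foxtrot}, cl(A) = {foxtrot, hotel}, ∂A = {hotel}.

Closed sets in (X, τ) are complements of opens:
  closed(X, τ) = {∅, {golf}, {hotel}, {foxtrot, hotel}, {golf, hotel}, {foxtrot, golf, hotel}}.
int(A) = ⋃ {U ∈ τ : U ⊆ A}. Opens contained in A: ∅, {foxtrot}.
Taking the union of these: int(A) = {foxtrot}.
cl(A) = ⋂ {C closed : A ⊆ C}. Closed sets containing A: {foxtrot, hotel}, {foxtrot, golf, hotel}.
Intersecting these: cl(A) = {foxtrot, hotel}.
∂A = cl(A) ∖ int(A) = {foxtrot, hotel} ∖ {foxtrot} = {hotel}.


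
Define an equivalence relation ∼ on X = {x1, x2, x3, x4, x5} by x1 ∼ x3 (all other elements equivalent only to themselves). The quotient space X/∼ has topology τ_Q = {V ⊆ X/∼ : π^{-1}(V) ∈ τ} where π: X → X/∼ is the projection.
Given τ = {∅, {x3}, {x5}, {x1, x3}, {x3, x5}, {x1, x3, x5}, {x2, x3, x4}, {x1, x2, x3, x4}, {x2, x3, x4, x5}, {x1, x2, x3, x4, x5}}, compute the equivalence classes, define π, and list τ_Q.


X/∼ = {[x1=x3], [x2], [x4], [x5]}; |τ_Q| = 6.

Equivalence classes: [x1=x3], [x2], [x4], [x5].
Quotient map π: X → X/∼ sends x1 ↦ [x1=x3], x2 ↦ [x2], x3 ↦ [x1=x3], x4 ↦ [x4], x5 ↦ [x5].
For each subset V ⊆ X/∼, compute π^{-1}(V) ⊆ X and check whether π^{-1}(V) ∈ τ. V is open in τ_Q iff π^{-1}(V) ∈ τ.
  V = {}: π^{-1}(V) = ∅ ∈ τ ✓.
  V = {[x1=x3]}: π^{-1}(V) = {x1, x3} ∈ τ ✓.
  V = {[x2]}: π^{-1}(V) = {x2} ∉ τ ✗.
  V = {[x1=x3], [x2]}: π^{-1}(V) = {x1, x2, x3} ∉ τ ✗.
  V = {[x4]}: π^{-1}(V) = {x4} ∉ τ ✗.
  V = {[x1=x3], [x4]}: π^{-1}(V) = {x1, x3, x4} ∉ τ ✗.
  V = {[x2], [x4]}: π^{-1}(V) = {x2, x4} ∉ τ ✗.
  V = {[x1=x3], [x2], [x4]}: π^{-1}(V) = {x1, x2, x3, x4} ∈ τ ✓.
  V = {[x5]}: π^{-1}(V) = {x5} ∈ τ ✓.
  V = {[x1=x3], [x5]}: π^{-1}(V) = {x1, x3, x5} ∈ τ ✓.
  V = {[x2], [x5]}: π^{-1}(V) = {x2, x5} ∉ τ ✗.
  V = {[x1=x3], [x2], [x5]}: π^{-1}(V) = {x1, x2, x3, x5} ∉ τ ✗.
  V = {[x4], [x5]}: π^{-1}(V) = {x4, x5} ∉ τ ✗.
  V = {[x1=x3], [x4], [x5]}: π^{-1}(V) = {x1, x3, x4, x5} ∉ τ ✗.
  V = {[x2], [x4], [x5]}: π^{-1}(V) = {x2, x4, x5} ∉ τ ✗.
  V = {[x1=x3], [x2], [x4], [x5]}: π^{-1}(V) = {x1, x2, x3, x4, x5} ∈ τ ✓.
Open sets in the quotient: τ_Q = {{}, {[x1=x3]}, {[x1=x3], [x2], [x4]}, {[x5]}, {[x1=x3], [x5]}, {[x1=x3], [x2], [x4], [x5]}} (6 elements).


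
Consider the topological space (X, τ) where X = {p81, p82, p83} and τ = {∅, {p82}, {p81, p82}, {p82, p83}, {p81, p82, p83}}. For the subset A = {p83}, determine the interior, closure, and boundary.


int(A) = ∅, cl(A) = {p83}, ∂A = {p83}.

Closed sets in (X, τ) are complements of opens:
  closed(X, τ) = {∅, {p81}, {p83}, {p81, p83}, {p81, p82, p83}}.
int(A) = ⋃ {U ∈ τ : U ⊆ A}. Opens contained in A: ∅.
Taking the union of these: int(A) = ∅.
cl(A) = ⋂ {C closed : A ⊆ C}. Closed sets containing A: {p83}, {p81, p83}, {p81, p82, p83}.
Intersecting these: cl(A) = {p83}.
∂A = cl(A) ∖ int(A) = {p83} ∖ ∅ = {p83}.


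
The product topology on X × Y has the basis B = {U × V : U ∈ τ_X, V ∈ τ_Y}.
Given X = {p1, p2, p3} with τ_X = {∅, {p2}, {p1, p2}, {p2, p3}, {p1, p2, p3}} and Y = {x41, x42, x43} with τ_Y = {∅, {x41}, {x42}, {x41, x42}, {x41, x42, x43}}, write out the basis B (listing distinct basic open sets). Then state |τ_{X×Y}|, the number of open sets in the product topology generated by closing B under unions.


Basis B = {∅ × ∅, {p2} × {x41}, {p2} × {x42}, {p1, p2} × {x41}, {p1, p2} × {x42}, {p2} × {x41, x42}, {p2, p3} × {x41}, {p2, p3} × {x42}, {p1, p2, p3} × {x41}, {p1, p2, p3} × {x42}, {p2} × {x41, x42, x43}, {p1, p2} × {x41, x42}, {p2, p3} × {x41, x42}, {p1, p2} × {x41, x42, x43}, {p1, p2, p3} × {x41, x42}, {p2, p3} × {x41, x42, x43}, {p1, p2, p3} × {x41, x42, x43}}; |τ_{X×Y}| = 50.

Enumerate products U × V with U ∈ τ_X, V ∈ τ_Y (deduplicated):
  ∅ × ∅ = {} (∅)
  {p2} × {x41} = {(p2,x41)}
  {p2} × {x42} = {(p2,x42)}
  {p1, p2} × {x41} = {(p1,x41), (p2,x41)}
  {p1, p2} × {x42} = {(p1,x42), (p2,x42)}
  {p2} × {x41, x42} = {(p2,x41), (p2,x42)}
  {p2, p3} × {x41} = {(p2,x41), (p3,x41)}
  {p2, p3} × {x42} = {(p2,x42), (p3,x42)}
  {p1, p2, p3} × {x41} = {(p1,x41), (p2,x41), (p3,x41)}
  {p1, p2, p3} × {x42} = {(p1,x42), (p2,x42), (p3,x42)}
  {p2} × {x41, x42, x43} = {(p2,x41), (p2,x42), (p2,x43)}
  {p1, p2} × {x41, x42} = {(p1,x41), (p1,x42), (p2,x41), (p2,x42)}
  {p2, p3} × {x41, x42} = {(p2,x41), (p2,x42), (p3,x41), (p3,x42)}
  {p1, p2} × {x41, x42, x43} = {(p1,x41), (p1,x42), (p1,x43), (p2,x41), (p2,x42), (p2,x43)}
  {p1, p2, p3} × {x41, x42} = {(p1,x41), (p1,x42), (p2,x41), (p2,x42), (p3,x41), (p3,x42)}
  {p2, p3} × {x41, x42, x43} = {(p2,x41), (p2,x42), (p2,x43), (p3,x41), (p3,x42), (p3,x43)}
  {p1, p2, p3} × {x41, x42, x43} = {(p1,x41), (p1,x42), (p1,x43), (p2,x41), (p2,x42), (p2,x43), (p3,x41), (p3,x42), (p3,x43)}
These 17 distinct sets form the basis B.
Close under arbitrary unions to get τ_{X×Y}; counting gives |τ_{X×Y}| = 50.


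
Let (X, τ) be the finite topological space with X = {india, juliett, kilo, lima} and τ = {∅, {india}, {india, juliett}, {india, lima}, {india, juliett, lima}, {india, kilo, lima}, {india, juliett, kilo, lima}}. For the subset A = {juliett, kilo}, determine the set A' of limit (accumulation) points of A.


A' = ∅

For each x ∈ X, list the open sets U ∈ τ with x ∈ U, then check whether U ∩ (A ∖ {x}) ≠ ∅ for every such U.
  x = india: open {india} ∋ x has {india} ∩ (A ∖ {india}) = ∅, so x is NOT a limit point.
  x = juliett: open {india, juliett} ∋ x has {india, juliett} ∩ (A ∖ {juliett}) = ∅, so x is NOT a limit point.
  x = kilo: open {india, kilo, lima} ∋ x has {india, kilo, lima} ∩ (A ∖ {kilo}) = ∅, so x is NOT a limit point.
  x = lima: open {india, lima} ∋ x has {india, lima} ∩ (A ∖ {lima}) = ∅, so x is NOT a limit point.
Collecting: A' = ∅.


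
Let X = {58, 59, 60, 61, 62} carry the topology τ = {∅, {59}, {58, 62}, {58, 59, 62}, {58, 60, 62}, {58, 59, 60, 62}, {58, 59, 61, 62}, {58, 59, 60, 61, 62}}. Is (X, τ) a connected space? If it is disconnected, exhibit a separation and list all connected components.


(X, τ) is connected.

Find clopen sets (U ∈ τ with X ∖ U ∈ τ):
  U = ∅, X ∖ U = {58, 59, 60, 61, 62} — both open, so U is clopen.
  U = {58, 59, 60, 61, 62}, X ∖ U = ∅ — both open, so U is clopen.
Only trivial clopens (∅ and X) exist, so (X, τ) is connected.
Compute connected components by grouping points that agree on all clopens:
  component: {58, 59, 60, 61, 62}


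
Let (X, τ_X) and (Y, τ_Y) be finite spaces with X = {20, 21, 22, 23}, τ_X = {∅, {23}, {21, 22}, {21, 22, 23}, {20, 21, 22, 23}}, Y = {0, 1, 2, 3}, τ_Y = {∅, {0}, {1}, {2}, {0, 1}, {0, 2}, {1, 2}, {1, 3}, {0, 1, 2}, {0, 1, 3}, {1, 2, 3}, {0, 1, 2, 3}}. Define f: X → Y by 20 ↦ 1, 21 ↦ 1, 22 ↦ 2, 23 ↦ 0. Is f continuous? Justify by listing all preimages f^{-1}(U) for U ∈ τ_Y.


f is NOT continuous.

Compute f^{-1}(U) for each U ∈ τ_Y:
  U = ∅: f^{-1}(U) = ∅ ∈ τ_X ✓.
  U = {0}: f^{-1}(U) = {23} ∈ τ_X ✓.
  U = {1}: f^{-1}(U) = {20, 21} ∉ τ_X ✗.
  U = {2}: f^{-1}(U) = {22} ∉ τ_X ✗.
  U = {0, 1}: f^{-1}(U) = {20, 21, 23} ∉ τ_X ✗.
  U = {0, 2}: f^{-1}(U) = {22, 23} ∉ τ_X ✗.
  U = {1, 2}: f^{-1}(U) = {20, 21, 22} ∉ τ_X ✗.
  U = {1, 3}: f^{-1}(U) = {20, 21} ∉ τ_X ✗.
  U = {0, 1, 2}: f^{-1}(U) = {20, 21, 22, 23} ∈ τ_X ✓.
  U = {0, 1, 3}: f^{-1}(U) = {20, 21, 23} ∉ τ_X ✗.
  U = {1, 2, 3}: f^{-1}(U) = {20, 21, 22} ∉ τ_X ✗.
  U = {0, 1, 2, 3}: f^{-1}(U) = {20, 21, 22, 23} ∈ τ_X ✓.
Found U = {1} with f^{-1}(U) = {20, 21} not in τ_X. Therefore f is NOT continuous.


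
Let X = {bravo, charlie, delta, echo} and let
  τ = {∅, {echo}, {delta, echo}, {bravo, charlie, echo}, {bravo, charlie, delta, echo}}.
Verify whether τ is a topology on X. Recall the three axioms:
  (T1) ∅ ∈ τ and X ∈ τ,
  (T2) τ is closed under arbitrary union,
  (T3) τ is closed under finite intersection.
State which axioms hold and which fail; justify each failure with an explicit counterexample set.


τ IS a topology on X.

Axiom (T1): ∅ ∈ τ? Yes; X ∈ τ? Yes.
Axiom (T2/T3): check pairwise unions and intersections of members of τ.
All pairwise intersections and unions checked — each lies in τ. Therefore τ satisfies (T1), (T2), (T3): it IS a topology on X.


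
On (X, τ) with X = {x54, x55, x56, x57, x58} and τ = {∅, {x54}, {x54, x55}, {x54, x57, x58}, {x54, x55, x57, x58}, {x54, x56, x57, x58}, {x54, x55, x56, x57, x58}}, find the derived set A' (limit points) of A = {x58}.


A' = {x56, x57}

For each x ∈ X, list the open sets U ∈ τ with x ∈ U, then check whether U ∩ (A ∖ {x}) ≠ ∅ for every such U.
  x = x54: open {x54} ∋ x has {x54} ∩ (A ∖ {x54}) = ∅, so x is NOT a limit point.
  x = x55: open {x54, x55} ∋ x has {x54, x55} ∩ (A ∖ {x55}) = ∅, so x is NOT a limit point.
  x = x56: opens ∋ x are {x54, x56, x57, x58}, {x54, x55, x56, x57, x58}; each meets A ∖ {x56}, so x IS a limit point.
  x = x57: opens ∋ x are {x54, x57, x58}, {x54, x55, x57, x58}, {x54, x56, x57, x58}, {x54, x55, x56, x57, x58}; each meets A ∖ {x57}, so x IS a limit point.
  x = x58: open {x54, x57, x58} ∋ x has {x54, x57, x58} ∩ (A ∖ {x58}) = ∅, so x is NOT a limit point.
Collecting: A' = {x56, x57}.


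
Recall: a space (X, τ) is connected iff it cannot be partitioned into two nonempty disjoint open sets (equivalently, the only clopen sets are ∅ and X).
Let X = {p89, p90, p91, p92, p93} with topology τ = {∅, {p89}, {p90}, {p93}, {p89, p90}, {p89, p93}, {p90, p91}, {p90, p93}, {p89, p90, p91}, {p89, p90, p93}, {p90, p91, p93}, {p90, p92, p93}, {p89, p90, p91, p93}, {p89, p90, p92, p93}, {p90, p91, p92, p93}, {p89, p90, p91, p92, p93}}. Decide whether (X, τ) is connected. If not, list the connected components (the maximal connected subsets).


(X, τ) is disconnected; components = [{p89}, {p90, p91, p92, p93}].

Find clopen sets (U ∈ τ with X ∖ U ∈ τ):
  U = ∅, X ∖ U = {p89, p90, p91, p92, p93} — both open, so U is clopen.
  U = {p89}, X ∖ U = {p90, p91, p92, p93} — both open, so U is clopen.
  U = {p90, p91, p92, p93}, X ∖ U = {p89} — both open, so U is clopen.
  U = {p89, p90, p91, p92, p93}, X ∖ U = ∅ — both open, so U is clopen.
Nontrivial clopen(s) exist: e.g. {p90, p91, p92, p93}. So (X, τ) is disconnected.
Compute connected components by grouping points that agree on all clopens:
  component: {p89}
  component: {p90, p91, p92, p93}


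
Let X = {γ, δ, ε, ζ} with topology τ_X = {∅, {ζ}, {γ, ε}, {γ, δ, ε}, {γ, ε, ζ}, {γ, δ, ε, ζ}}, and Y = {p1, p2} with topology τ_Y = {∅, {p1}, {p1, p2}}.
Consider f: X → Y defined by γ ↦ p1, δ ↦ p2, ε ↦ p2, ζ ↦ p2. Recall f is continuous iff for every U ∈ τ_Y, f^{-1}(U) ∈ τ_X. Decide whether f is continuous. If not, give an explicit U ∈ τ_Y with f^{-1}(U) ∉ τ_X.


f is NOT continuous.

Compute f^{-1}(U) for each U ∈ τ_Y:
  U = ∅: f^{-1}(U) = ∅ ∈ τ_X ✓.
  U = {p1}: f^{-1}(U) = {γ} ∉ τ_X ✗.
  U = {p1, p2}: f^{-1}(U) = {γ, δ, ε, ζ} ∈ τ_X ✓.
Found U = {p1} with f^{-1}(U) = {γ} not in τ_X. Therefore f is NOT continuous.


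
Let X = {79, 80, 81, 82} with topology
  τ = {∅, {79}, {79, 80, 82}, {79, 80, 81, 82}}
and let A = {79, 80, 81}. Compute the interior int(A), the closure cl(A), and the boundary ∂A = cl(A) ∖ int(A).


int(A) = {79}, cl(A) = {79, 80, 81, 82}, ∂A = {80, 81, 82}.

Closed sets in (X, τ) are complements of opens:
  closed(X, τ) = {∅, {81}, {80, 81, 82}, {79, 80, 81, 82}}.
int(A) = ⋃ {U ∈ τ : U ⊆ A}. Opens contained in A: ∅, {79}.
Taking the union of these: int(A) = {79}.
cl(A) = ⋂ {C closed : A ⊆ C}. Closed sets containing A: {79, 80, 81, 82}.
Intersecting these: cl(A) = {79, 80, 81, 82}.
∂A = cl(A) ∖ int(A) = {79, 80, 81, 82} ∖ {79} = {80, 81, 82}.


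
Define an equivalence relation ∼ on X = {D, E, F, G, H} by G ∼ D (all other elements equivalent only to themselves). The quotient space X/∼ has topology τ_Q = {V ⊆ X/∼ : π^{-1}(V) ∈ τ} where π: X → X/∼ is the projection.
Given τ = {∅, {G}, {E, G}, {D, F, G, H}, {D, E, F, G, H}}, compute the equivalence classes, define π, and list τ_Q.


X/∼ = {[D=G], [E], [F], [H]}; |τ_Q| = 3.

Equivalence classes: [D=G], [E], [F], [H].
Quotient map π: X → X/∼ sends D ↦ [D=G], E ↦ [E], F ↦ [F], G ↦ [D=G], H ↦ [H].
For each subset V ⊆ X/∼, compute π^{-1}(V) ⊆ X and check whether π^{-1}(V) ∈ τ. V is open in τ_Q iff π^{-1}(V) ∈ τ.
  V = {}: π^{-1}(V) = ∅ ∈ τ ✓.
  V = {[D=G]}: π^{-1}(V) = {D, G} ∉ τ ✗.
  V = {[E]}: π^{-1}(V) = {E} ∉ τ ✗.
  V = {[D=G], [E]}: π^{-1}(V) = {D, E, G} ∉ τ ✗.
  V = {[F]}: π^{-1}(V) = {F} ∉ τ ✗.
  V = {[D=G], [F]}: π^{-1}(V) = {D, F, G} ∉ τ ✗.
  V = {[E], [F]}: π^{-1}(V) = {E, F} ∉ τ ✗.
  V = {[D=G], [E], [F]}: π^{-1}(V) = {D, E, F, G} ∉ τ ✗.
  V = {[H]}: π^{-1}(V) = {H} ∉ τ ✗.
  V = {[D=G], [H]}: π^{-1}(V) = {D, G, H} ∉ τ ✗.
  V = {[E], [H]}: π^{-1}(V) = {E, H} ∉ τ ✗.
  V = {[D=G], [E], [H]}: π^{-1}(V) = {D, E, G, H} ∉ τ ✗.
  V = {[F], [H]}: π^{-1}(V) = {F, H} ∉ τ ✗.
  V = {[D=G], [F], [H]}: π^{-1}(V) = {D, F, G, H} ∈ τ ✓.
  V = {[E], [F], [H]}: π^{-1}(V) = {E, F, H} ∉ τ ✗.
  V = {[D=G], [E], [F], [H]}: π^{-1}(V) = {D, E, F, G, H} ∈ τ ✓.
Open sets in the quotient: τ_Q = {{}, {[D=G], [F], [H]}, {[D=G], [E], [F], [H]}} (3 elements).


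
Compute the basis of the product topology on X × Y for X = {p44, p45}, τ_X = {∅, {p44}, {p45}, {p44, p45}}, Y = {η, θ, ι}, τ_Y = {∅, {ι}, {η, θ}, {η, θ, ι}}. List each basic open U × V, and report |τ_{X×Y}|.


Basis B = {∅ × ∅, {p44} × {ι}, {p45} × {ι}, {p44} × {η, θ}, {p44, p45} × {ι}, {p45} × {η, θ}, {p44} × {η, θ, ι}, {p45} × {η, θ, ι}, {p44, p45} × {η, θ}, {p44, p45} × {η, θ, ι}}; |τ_{X×Y}| = 16.

Enumerate products U × V with U ∈ τ_X, V ∈ τ_Y (deduplicated):
  ∅ × ∅ = {} (∅)
  {p44} × {ι} = {(p44,ι)}
  {p45} × {ι} = {(p45,ι)}
  {p44} × {η, θ} = {(p44,η), (p44,θ)}
  {p44, p45} × {ι} = {(p44,ι), (p45,ι)}
  {p45} × {η, θ} = {(p45,η), (p45,θ)}
  {p44} × {η, θ, ι} = {(p44,η), (p44,θ), (p44,ι)}
  {p45} × {η, θ, ι} = {(p45,η), (p45,θ), (p45,ι)}
  {p44, p45} × {η, θ} = {(p44,η), (p44,θ), (p45,η), (p45,θ)}
  {p44, p45} × {η, θ, ι} = {(p44,η), (p44,θ), (p44,ι), (p45,η), (p45,θ), (p45,ι)}
These 10 distinct sets form the basis B.
Close under arbitrary unions to get τ_{X×Y}; counting gives |τ_{X×Y}| = 16.


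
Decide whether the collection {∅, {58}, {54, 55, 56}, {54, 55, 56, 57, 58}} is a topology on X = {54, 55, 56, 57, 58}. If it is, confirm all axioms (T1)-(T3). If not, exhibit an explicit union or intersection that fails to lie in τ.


τ is NOT a topology on X.

Axiom (T1): ∅ ∈ τ? Yes; X ∈ τ? Yes.
Axiom (T2/T3): check pairwise unions and intersections of members of τ.
Counterexample for (T2): {58} ∪ {54, 55, 56} = {54, 55, 56, 58} ∉ τ. Therefore τ is NOT a topology.


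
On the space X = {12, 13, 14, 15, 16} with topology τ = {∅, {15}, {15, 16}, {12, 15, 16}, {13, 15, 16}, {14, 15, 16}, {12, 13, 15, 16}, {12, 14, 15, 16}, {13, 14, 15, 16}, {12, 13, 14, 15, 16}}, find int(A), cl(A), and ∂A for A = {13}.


int(A) = ∅, cl(A) = {13}, ∂A = {13}.

Closed sets in (X, τ) are complements of opens:
  closed(X, τ) = {∅, {12}, {13}, {14}, {12, 13}, {12, 14}, {13, 14}, {12, 13, 14}, {12, 13, 14, 16}, {12, 13, 14, 15, 16}}.
int(A) = ⋃ {U ∈ τ : U ⊆ A}. Opens contained in A: ∅.
Taking the union of these: int(A) = ∅.
cl(A) = ⋂ {C closed : A ⊆ C}. Closed sets containing A: {13}, {12, 13}, {13, 14}, {12, 13, 14}, {12, 13, 14, 16}, {12, 13, 14, 15, 16}.
Intersecting these: cl(A) = {13}.
∂A = cl(A) ∖ int(A) = {13} ∖ ∅ = {13}.


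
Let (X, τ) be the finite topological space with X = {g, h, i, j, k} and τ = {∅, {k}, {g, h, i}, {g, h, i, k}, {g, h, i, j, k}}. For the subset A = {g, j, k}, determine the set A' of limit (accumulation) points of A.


A' = {h, i, j}

For each x ∈ X, list the open sets U ∈ τ with x ∈ U, then check whether U ∩ (A ∖ {x}) ≠ ∅ for every such U.
  x = g: open {g, h, i} ∋ x has {g, h, i} ∩ (A ∖ {g}) = ∅, so x is NOT a limit point.
  x = h: opens ∋ x are {g, h, i}, {g, h, i, k}, {g, h, i, j, k}; each meets A ∖ {h}, so x IS a limit point.
  x = i: opens ∋ x are {g, h, i}, {g, h, i, k}, {g, h, i, j, k}; each meets A ∖ {i}, so x IS a limit point.
  x = j: opens ∋ x are {g, h, i, j, k}; each meets A ∖ {j}, so x IS a limit point.
  x = k: open {k} ∋ x has {k} ∩ (A ∖ {k}) = ∅, so x is NOT a limit point.
Collecting: A' = {h, i, j}.


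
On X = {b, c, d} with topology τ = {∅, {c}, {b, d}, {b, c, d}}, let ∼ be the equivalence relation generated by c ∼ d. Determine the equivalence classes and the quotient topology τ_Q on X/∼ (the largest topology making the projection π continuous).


X/∼ = {[b], [c=d]}; |τ_Q| = 2.

Equivalence classes: [b], [c=d].
Quotient map π: X → X/∼ sends b ↦ [b], c ↦ [c=d], d ↦ [c=d].
For each subset V ⊆ X/∼, compute π^{-1}(V) ⊆ X and check whether π^{-1}(V) ∈ τ. V is open in τ_Q iff π^{-1}(V) ∈ τ.
  V = {}: π^{-1}(V) = ∅ ∈ τ ✓.
  V = {[b]}: π^{-1}(V) = {b} ∉ τ ✗.
  V = {[c=d]}: π^{-1}(V) = {c, d} ∉ τ ✗.
  V = {[b], [c=d]}: π^{-1}(V) = {b, c, d} ∈ τ ✓.
Open sets in the quotient: τ_Q = {{}, {[b], [c=d]}} (2 elements).


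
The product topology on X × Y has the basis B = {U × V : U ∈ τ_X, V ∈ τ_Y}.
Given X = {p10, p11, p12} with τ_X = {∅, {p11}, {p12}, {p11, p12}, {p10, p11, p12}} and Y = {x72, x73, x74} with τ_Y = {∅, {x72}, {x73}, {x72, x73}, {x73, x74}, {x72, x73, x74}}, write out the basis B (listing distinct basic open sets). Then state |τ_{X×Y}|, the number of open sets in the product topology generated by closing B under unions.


Basis B = {∅ × ∅, {p11} × {x72}, {p11} × {x73}, {p12} × {x72}, {p12} × {x73}, {p11} × {x72, x73}, {p11, p12} × {x72}, {p11} × {x73, x74}, {p11, p12} × {x73}, {p12} × {x72, x73}, {p12} × {x73, x74}, {p10, p11, p12} × {x72}, {p10, p11, p12} × {x73}, {p11} × {x72, x73, x74}, {p12} × {x72, x73, x74}, {p11, p12} × {x72, x73}, {p11, p12} × {x73, x74}, {p10, p11, p12} × {x72, x73}, {p10, p11, p12} × {x73, x74}, {p11, p12} × {x72, x73, x74}, {p10, p11, p12} × {x72, x73, x74}}; |τ_{X×Y}| = 70.

Enumerate products U × V with U ∈ τ_X, V ∈ τ_Y (deduplicated):
  ∅ × ∅ = {} (∅)
  {p11} × {x72} = {(p11,x72)}
  {p11} × {x73} = {(p11,x73)}
  {p12} × {x72} = {(p12,x72)}
  {p12} × {x73} = {(p12,x73)}
  {p11} × {x72, x73} = {(p11,x72), (p11,x73)}
  {p11, p12} × {x72} = {(p11,x72), (p12,x72)}
  {p11} × {x73, x74} = {(p11,x73), (p11,x74)}
  {p11, p12} × {x73} = {(p11,x73), (p12,x73)}
  {p12} × {x72, x73} = {(p12,x72), (p12,x73)}
  {p12} × {x73, x74} = {(p12,x73), (p12,x74)}
  {p10, p11, p12} × {x72} = {(p10,x72), (p11,x72), (p12,x72)}
  {p10, p11, p12} × {x73} = {(p10,x73), (p11,x73), (p12,x73)}
  {p11} × {x72, x73, x74} = {(p11,x72), (p11,x73), (p11,x74)}
  {p12} × {x72, x73, x74} = {(p12,x72), (p12,x73), (p12,x74)}
  {p11, p12} × {x72, x73} = {(p11,x72), (p11,x73), (p12,x72), (p12,x73)}
  {p11, p12} × {x73, x74} = {(p11,x73), (p11,x74), (p12,x73), (p12,x74)}
  {p10, p11, p12} × {x72, x73} = {(p10,x72), (p10,x73), (p11,x72), (p11,x73), (p12,x72), (p12,x73)}
  {p10, p11, p12} × {x73, x74} = {(p10,x73), (p10,x74), (p11,x73), (p11,x74), (p12,x73), (p12,x74)}
  {p11, p12} × {x72, x73, x74} = {(p11,x72), (p11,x73), (p11,x74), (p12,x72), (p12,x73), (p12,x74)}
  {p10, p11, p12} × {x72, x73, x74} = {(p10,x72), (p10,x73), (p10,x74), (p11,x72), (p11,x73), (p11,x74), (p12,x72), (p12,x73), (p12,x74)}
These 21 distinct sets form the basis B.
Close under arbitrary unions to get τ_{X×Y}; counting gives |τ_{X×Y}| = 70.


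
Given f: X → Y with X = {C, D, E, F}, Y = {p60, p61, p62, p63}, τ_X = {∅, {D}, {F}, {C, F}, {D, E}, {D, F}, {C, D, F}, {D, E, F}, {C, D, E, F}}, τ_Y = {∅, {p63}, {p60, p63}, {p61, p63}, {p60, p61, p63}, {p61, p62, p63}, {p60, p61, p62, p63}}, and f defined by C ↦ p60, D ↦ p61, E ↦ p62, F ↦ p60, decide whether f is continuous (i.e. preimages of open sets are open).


f IS continuous.

Compute f^{-1}(U) for each U ∈ τ_Y:
  U = ∅: f^{-1}(U) = ∅ ∈ τ_X ✓.
  U = {p63}: f^{-1}(U) = ∅ ∈ τ_X ✓.
  U = {p60, p63}: f^{-1}(U) = {C, F} ∈ τ_X ✓.
  U = {p61, p63}: f^{-1}(U) = {D} ∈ τ_X ✓.
  U = {p60, p61, p63}: f^{-1}(U) = {C, D, F} ∈ τ_X ✓.
  U = {p61, p62, p63}: f^{-1}(U) = {D, E} ∈ τ_X ✓.
  U = {p60, p61, p62, p63}: f^{-1}(U) = {C, D, E, F} ∈ τ_X ✓.
Every preimage lies in τ_X, so f IS continuous.


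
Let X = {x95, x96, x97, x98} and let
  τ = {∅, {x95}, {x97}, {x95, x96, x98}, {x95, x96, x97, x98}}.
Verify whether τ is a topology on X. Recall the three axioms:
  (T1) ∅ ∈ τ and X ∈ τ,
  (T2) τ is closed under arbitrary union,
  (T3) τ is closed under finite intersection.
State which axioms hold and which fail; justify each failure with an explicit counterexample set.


τ is NOT a topology on X.

Axiom (T1): ∅ ∈ τ? Yes; X ∈ τ? Yes.
Axiom (T2/T3): check pairwise unions and intersections of members of τ.
Counterexample for (T2): {x95} ∪ {x97} = {x95, x97} ∉ τ. Therefore τ is NOT a topology.


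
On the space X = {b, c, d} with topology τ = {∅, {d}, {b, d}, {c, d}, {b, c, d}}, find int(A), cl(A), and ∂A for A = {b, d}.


int(A) = {b, d}, cl(A) = {b, c, d}, ∂A = {c}.

Closed sets in (X, τ) are complements of opens:
  closed(X, τ) = {∅, {b}, {c}, {b, c}, {b, c, d}}.
int(A) = ⋃ {U ∈ τ : U ⊆ A}. Opens contained in A: ∅, {d}, {b, d}.
Taking the union of these: int(A) = {b, d}.
cl(A) = ⋂ {C closed : A ⊆ C}. Closed sets containing A: {b, c, d}.
Intersecting these: cl(A) = {b, c, d}.
∂A = cl(A) ∖ int(A) = {b, c, d} ∖ {b, d} = {c}.


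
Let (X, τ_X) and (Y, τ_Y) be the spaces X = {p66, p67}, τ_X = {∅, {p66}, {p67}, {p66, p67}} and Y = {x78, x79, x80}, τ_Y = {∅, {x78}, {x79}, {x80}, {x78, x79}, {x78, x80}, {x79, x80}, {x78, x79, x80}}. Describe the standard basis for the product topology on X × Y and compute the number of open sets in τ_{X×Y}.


Basis B = {∅ × ∅, {p66} × {x78}, {p66} × {x79}, {p66} × {x80}, {p67} × {x78}, {p67} × {x79}, {p67} × {x80}, {p66} × {x78, x79}, {p66} × {x78, x80}, {p66, p67} × {x78}, {p66} × {x79, x80}, {p66, p67} × {x79}, {p66, p67} × {x80}, {p67} × {x78, x79}, {p67} × {x78, x80}, {p67} × {x79, x80}, {p66} × {x78, x79, x80}, {p67} × {x78, x79, x80}, {p66, p67} × {x78, x79}, {p66, p67} × {x78, x80}, {p66, p67} × {x79, x80}, {p66, p67} × {x78, x79, x80}}; |τ_{X×Y}| = 64.

Enumerate products U × V with U ∈ τ_X, V ∈ τ_Y (deduplicated):
  ∅ × ∅ = {} (∅)
  {p66} × {x78} = {(p66,x78)}
  {p66} × {x79} = {(p66,x79)}
  {p66} × {x80} = {(p66,x80)}
  {p67} × {x78} = {(p67,x78)}
  {p67} × {x79} = {(p67,x79)}
  {p67} × {x80} = {(p67,x80)}
  {p66} × {x78, x79} = {(p66,x78), (p66,x79)}
  {p66} × {x78, x80} = {(p66,x78), (p66,x80)}
  {p66, p67} × {x78} = {(p66,x78), (p67,x78)}
  {p66} × {x79, x80} = {(p66,x79), (p66,x80)}
  {p66, p67} × {x79} = {(p66,x79), (p67,x79)}
  {p66, p67} × {x80} = {(p66,x80), (p67,x80)}
  {p67} × {x78, x79} = {(p67,x78), (p67,x79)}
  {p67} × {x78, x80} = {(p67,x78), (p67,x80)}
  {p67} × {x79, x80} = {(p67,x79), (p67,x80)}
  {p66} × {x78, x79, x80} = {(p66,x78), (p66,x79), (p66,x80)}
  {p67} × {x78, x79, x80} = {(p67,x78), (p67,x79), (p67,x80)}
  {p66, p67} × {x78, x79} = {(p66,x78), (p66,x79), (p67,x78), (p67,x79)}
  {p66, p67} × {x78, x80} = {(p66,x78), (p66,x80), (p67,x78), (p67,x80)}
  {p66, p67} × {x79, x80} = {(p66,x79), (p66,x80), (p67,x79), (p67,x80)}
  {p66, p67} × {x78, x79, x80} = {(p66,x78), (p66,x79), (p66,x80), (p67,x78), (p67,x79), (p67,x80)}
These 22 distinct sets form the basis B.
Close under arbitrary unions to get τ_{X×Y}; counting gives |τ_{X×Y}| = 64.


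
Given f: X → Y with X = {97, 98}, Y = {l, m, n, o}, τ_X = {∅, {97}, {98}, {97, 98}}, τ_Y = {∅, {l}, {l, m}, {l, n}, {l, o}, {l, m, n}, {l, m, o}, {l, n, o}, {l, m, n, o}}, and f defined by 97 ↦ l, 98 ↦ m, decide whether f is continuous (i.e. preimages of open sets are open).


f IS continuous.

Compute f^{-1}(U) for each U ∈ τ_Y:
  U = ∅: f^{-1}(U) = ∅ ∈ τ_X ✓.
  U = {l}: f^{-1}(U) = {97} ∈ τ_X ✓.
  U = {l, m}: f^{-1}(U) = {97, 98} ∈ τ_X ✓.
  U = {l, n}: f^{-1}(U) = {97} ∈ τ_X ✓.
  U = {l, o}: f^{-1}(U) = {97} ∈ τ_X ✓.
  U = {l, m, n}: f^{-1}(U) = {97, 98} ∈ τ_X ✓.
  U = {l, m, o}: f^{-1}(U) = {97, 98} ∈ τ_X ✓.
  U = {l, n, o}: f^{-1}(U) = {97} ∈ τ_X ✓.
  U = {l, m, n, o}: f^{-1}(U) = {97, 98} ∈ τ_X ✓.
Every preimage lies in τ_X, so f IS continuous.


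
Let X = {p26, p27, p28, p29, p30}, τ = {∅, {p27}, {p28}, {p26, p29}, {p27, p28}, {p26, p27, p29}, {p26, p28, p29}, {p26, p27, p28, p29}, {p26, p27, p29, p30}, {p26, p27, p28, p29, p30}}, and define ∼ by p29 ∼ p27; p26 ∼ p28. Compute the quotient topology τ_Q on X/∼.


X/∼ = {[p26=p28], [p27=p29], [p30]}; |τ_Q| = 3.

Equivalence classes: [p26=p28], [p27=p29], [p30].
Quotient map π: X → X/∼ sends p26 ↦ [p26=p28], p27 ↦ [p27=p29], p28 ↦ [p26=p28], p29 ↦ [p27=p29], p30 ↦ [p30].
For each subset V ⊆ X/∼, compute π^{-1}(V) ⊆ X and check whether π^{-1}(V) ∈ τ. V is open in τ_Q iff π^{-1}(V) ∈ τ.
  V = {}: π^{-1}(V) = ∅ ∈ τ ✓.
  V = {[p26=p28]}: π^{-1}(V) = {p26, p28} ∉ τ ✗.
  V = {[p27=p29]}: π^{-1}(V) = {p27, p29} ∉ τ ✗.
  V = {[p26=p28], [p27=p29]}: π^{-1}(V) = {p26, p27, p28, p29} ∈ τ ✓.
  V = {[p30]}: π^{-1}(V) = {p30} ∉ τ ✗.
  V = {[p26=p28], [p30]}: π^{-1}(V) = {p26, p28, p30} ∉ τ ✗.
  V = {[p27=p29], [p30]}: π^{-1}(V) = {p27, p29, p30} ∉ τ ✗.
  V = {[p26=p28], [p27=p29], [p30]}: π^{-1}(V) = {p26, p27, p28, p29, p30} ∈ τ ✓.
Open sets in the quotient: τ_Q = {{}, {[p26=p28], [p27=p29]}, {[p26=p28], [p27=p29], [p30]}} (3 elements).


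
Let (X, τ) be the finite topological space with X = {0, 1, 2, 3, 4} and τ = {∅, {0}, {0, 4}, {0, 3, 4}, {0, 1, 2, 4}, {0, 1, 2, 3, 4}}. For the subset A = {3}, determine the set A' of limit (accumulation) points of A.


A' = ∅

For each x ∈ X, list the open sets U ∈ τ with x ∈ U, then check whether U ∩ (A ∖ {x}) ≠ ∅ for every such U.
  x = 0: open {0} ∋ x has {0} ∩ (A ∖ {0}) = ∅, so x is NOT a limit point.
  x = 1: open {0, 1, 2, 4} ∋ x has {0, 1, 2, 4} ∩ (A ∖ {1}) = ∅, so x is NOT a limit point.
  x = 2: open {0, 1, 2, 4} ∋ x has {0, 1, 2, 4} ∩ (A ∖ {2}) = ∅, so x is NOT a limit point.
  x = 3: open {0, 3, 4} ∋ x has {0, 3, 4} ∩ (A ∖ {3}) = ∅, so x is NOT a limit point.
  x = 4: open {0, 4} ∋ x has {0, 4} ∩ (A ∖ {4}) = ∅, so x is NOT a limit point.
Collecting: A' = ∅.


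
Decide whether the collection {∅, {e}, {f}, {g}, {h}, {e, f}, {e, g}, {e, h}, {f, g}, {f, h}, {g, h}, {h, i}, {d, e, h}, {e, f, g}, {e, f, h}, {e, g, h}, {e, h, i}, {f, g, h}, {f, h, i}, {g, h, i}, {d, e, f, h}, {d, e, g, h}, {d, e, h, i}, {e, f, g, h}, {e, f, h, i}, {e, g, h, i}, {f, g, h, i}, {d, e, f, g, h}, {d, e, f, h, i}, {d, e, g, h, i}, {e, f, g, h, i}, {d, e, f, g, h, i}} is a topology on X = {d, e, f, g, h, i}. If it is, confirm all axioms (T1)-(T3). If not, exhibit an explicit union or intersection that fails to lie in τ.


τ IS a topology on X.

Axiom (T1): ∅ ∈ τ? Yes; X ∈ τ? Yes.
Axiom (T2/T3): check pairwise unions and intersections of members of τ.
All pairwise intersections and unions checked — each lies in τ. Therefore τ satisfies (T1), (T2), (T3): it IS a topology on X.


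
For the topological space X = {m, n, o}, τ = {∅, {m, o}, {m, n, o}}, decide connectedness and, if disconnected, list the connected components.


(X, τ) is connected.

Find clopen sets (U ∈ τ with X ∖ U ∈ τ):
  U = ∅, X ∖ U = {m, n, o} — both open, so U is clopen.
  U = {m, n, o}, X ∖ U = ∅ — both open, so U is clopen.
Only trivial clopens (∅ and X) exist, so (X, τ) is connected.
Compute connected components by grouping points that agree on all clopens:
  component: {m, n, o}


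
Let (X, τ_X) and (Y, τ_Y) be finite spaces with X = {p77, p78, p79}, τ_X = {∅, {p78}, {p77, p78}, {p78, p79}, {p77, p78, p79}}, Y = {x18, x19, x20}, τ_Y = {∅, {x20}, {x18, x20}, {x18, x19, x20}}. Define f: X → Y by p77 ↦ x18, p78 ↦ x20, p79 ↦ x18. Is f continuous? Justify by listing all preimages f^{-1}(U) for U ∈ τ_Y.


f IS continuous.

Compute f^{-1}(U) for each U ∈ τ_Y:
  U = ∅: f^{-1}(U) = ∅ ∈ τ_X ✓.
  U = {x20}: f^{-1}(U) = {p78} ∈ τ_X ✓.
  U = {x18, x20}: f^{-1}(U) = {p77, p78, p79} ∈ τ_X ✓.
  U = {x18, x19, x20}: f^{-1}(U) = {p77, p78, p79} ∈ τ_X ✓.
Every preimage lies in τ_X, so f IS continuous.


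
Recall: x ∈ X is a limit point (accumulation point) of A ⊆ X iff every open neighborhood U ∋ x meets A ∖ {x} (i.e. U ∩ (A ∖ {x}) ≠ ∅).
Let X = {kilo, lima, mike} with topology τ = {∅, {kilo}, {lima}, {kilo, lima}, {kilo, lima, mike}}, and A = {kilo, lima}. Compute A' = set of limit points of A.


A' = {mike}

For each x ∈ X, list the open sets U ∈ τ with x ∈ U, then check whether U ∩ (A ∖ {x}) ≠ ∅ for every such U.
  x = kilo: open {kilo} ∋ x has {kilo} ∩ (A ∖ {kilo}) = ∅, so x is NOT a limit point.
  x = lima: open {lima} ∋ x has {lima} ∩ (A ∖ {lima}) = ∅, so x is NOT a limit point.
  x = mike: opens ∋ x are {kilo, lima, mike}; each meets A ∖ {mike}, so x IS a limit point.
Collecting: A' = {mike}.


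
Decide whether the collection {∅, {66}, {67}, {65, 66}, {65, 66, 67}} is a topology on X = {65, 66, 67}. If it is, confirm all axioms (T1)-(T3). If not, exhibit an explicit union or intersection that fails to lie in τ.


τ is NOT a topology on X.

Axiom (T1): ∅ ∈ τ? Yes; X ∈ τ? Yes.
Axiom (T2/T3): check pairwise unions and intersections of members of τ.
Counterexample for (T2): {66} ∪ {67} = {66, 67} ∉ τ. Therefore τ is NOT a topology.


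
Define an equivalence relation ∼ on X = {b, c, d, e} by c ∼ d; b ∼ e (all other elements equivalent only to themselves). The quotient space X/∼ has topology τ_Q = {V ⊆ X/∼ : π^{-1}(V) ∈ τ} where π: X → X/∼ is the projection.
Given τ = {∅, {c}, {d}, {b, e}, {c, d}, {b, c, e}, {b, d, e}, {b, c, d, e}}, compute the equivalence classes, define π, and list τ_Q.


X/∼ = {[b=e], [c=d]}; |τ_Q| = 4.

Equivalence classes: [b=e], [c=d].
Quotient map π: X → X/∼ sends b ↦ [b=e], c ↦ [c=d], d ↦ [c=d], e ↦ [b=e].
For each subset V ⊆ X/∼, compute π^{-1}(V) ⊆ X and check whether π^{-1}(V) ∈ τ. V is open in τ_Q iff π^{-1}(V) ∈ τ.
  V = {}: π^{-1}(V) = ∅ ∈ τ ✓.
  V = {[b=e]}: π^{-1}(V) = {b, e} ∈ τ ✓.
  V = {[c=d]}: π^{-1}(V) = {c, d} ∈ τ ✓.
  V = {[b=e], [c=d]}: π^{-1}(V) = {b, c, d, e} ∈ τ ✓.
Open sets in the quotient: τ_Q = {{}, {[b=e]}, {[c=d]}, {[b=e], [c=d]}} (4 elements).


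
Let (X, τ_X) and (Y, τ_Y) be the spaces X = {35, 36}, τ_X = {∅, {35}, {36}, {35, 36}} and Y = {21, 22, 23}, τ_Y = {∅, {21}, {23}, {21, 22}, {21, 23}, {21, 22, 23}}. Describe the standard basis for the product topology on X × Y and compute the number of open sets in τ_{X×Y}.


Basis B = {∅ × ∅, {35} × {21}, {35} × {23}, {36} × {21}, {36} × {23}, {35} × {21, 22}, {35} × {21, 23}, {35, 36} × {21}, {35, 36} × {23}, {36} × {21, 22}, {36} × {21, 23}, {35} × {21, 22, 23}, {36} × {21, 22, 23}, {35, 36} × {21, 22}, {35, 36} × {21, 23}, {35, 36} × {21, 22, 23}}; |τ_{X×Y}| = 36.

Enumerate products U × V with U ∈ τ_X, V ∈ τ_Y (deduplicated):
  ∅ × ∅ = {} (∅)
  {35} × {21} = {(35,21)}
  {35} × {23} = {(35,23)}
  {36} × {21} = {(36,21)}
  {36} × {23} = {(36,23)}
  {35} × {21, 22} = {(35,21), (35,22)}
  {35} × {21, 23} = {(35,21), (35,23)}
  {35, 36} × {21} = {(35,21), (36,21)}
  {35, 36} × {23} = {(35,23), (36,23)}
  {36} × {21, 22} = {(36,21), (36,22)}
  {36} × {21, 23} = {(36,21), (36,23)}
  {35} × {21, 22, 23} = {(35,21), (35,22), (35,23)}
  {36} × {21, 22, 23} = {(36,21), (36,22), (36,23)}
  {35, 36} × {21, 22} = {(35,21), (35,22), (36,21), (36,22)}
  {35, 36} × {21, 23} = {(35,21), (35,23), (36,21), (36,23)}
  {35, 36} × {21, 22, 23} = {(35,21), (35,22), (35,23), (36,21), (36,22), (36,23)}
These 16 distinct sets form the basis B.
Close under arbitrary unions to get τ_{X×Y}; counting gives |τ_{X×Y}| = 36.


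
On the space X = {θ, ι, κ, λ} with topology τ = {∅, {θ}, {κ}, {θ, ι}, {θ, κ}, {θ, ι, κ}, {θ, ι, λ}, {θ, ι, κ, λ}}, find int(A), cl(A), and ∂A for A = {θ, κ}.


int(A) = {θ, κ}, cl(A) = {θ, ι, κ, λ}, ∂A = {ι, λ}.

Closed sets in (X, τ) are complements of opens:
  closed(X, τ) = {∅, {κ}, {λ}, {ι, λ}, {κ, λ}, {θ, ι, λ}, {ι, κ, λ}, {θ, ι, κ, λ}}.
int(A) = ⋃ {U ∈ τ : U ⊆ A}. Opens contained in A: ∅, {θ}, {κ}, {θ, κ}.
Taking the union of these: int(A) = {θ, κ}.
cl(A) = ⋂ {C closed : A ⊆ C}. Closed sets containing A: {θ, ι, κ, λ}.
Intersecting these: cl(A) = {θ, ι, κ, λ}.
∂A = cl(A) ∖ int(A) = {θ, ι, κ, λ} ∖ {θ, κ} = {ι, λ}.


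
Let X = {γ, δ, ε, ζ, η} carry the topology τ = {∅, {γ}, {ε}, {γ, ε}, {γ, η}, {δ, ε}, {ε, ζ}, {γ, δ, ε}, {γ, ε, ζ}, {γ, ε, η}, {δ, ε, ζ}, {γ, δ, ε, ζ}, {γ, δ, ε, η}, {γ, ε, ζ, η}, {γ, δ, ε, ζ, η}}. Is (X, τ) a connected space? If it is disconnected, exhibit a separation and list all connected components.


(X, τ) is disconnected; components = [{γ, η}, {δ, ε, ζ}].

Find clopen sets (U ∈ τ with X ∖ U ∈ τ):
  U = ∅, X ∖ U = {γ, δ, ε, ζ, η} — both open, so U is clopen.
  U = {γ, η}, X ∖ U = {δ, ε, ζ} — both open, so U is clopen.
  U = {δ, ε, ζ}, X ∖ U = {γ, η} — both open, so U is clopen.
  U = {γ, δ, ε, ζ, η}, X ∖ U = ∅ — both open, so U is clopen.
Nontrivial clopen(s) exist: e.g. {δ, ε, ζ}. So (X, τ) is disconnected.
Compute connected components by grouping points that agree on all clopens:
  component: {γ, η}
  component: {δ, ε, ζ}
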